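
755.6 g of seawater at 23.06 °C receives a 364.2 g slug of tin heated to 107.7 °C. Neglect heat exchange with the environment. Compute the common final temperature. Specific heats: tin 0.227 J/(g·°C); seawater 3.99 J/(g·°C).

T_f ≈ 25.3 °C

Energy conservation, ΣQ = 0:
364.2×0.227×(T − 107.7) + 755.6×3.99×(T − 23.06) = 0
82.67(T − 107.7) + 3014.8(T − 23.06) = 0
3097.5 T = 78426
T = 78426 / 3097.5 = 25.3 °C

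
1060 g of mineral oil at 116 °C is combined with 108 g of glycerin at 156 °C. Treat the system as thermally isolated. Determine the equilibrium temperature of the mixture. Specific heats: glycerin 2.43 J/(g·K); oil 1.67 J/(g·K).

Set heat shed by the hot body equal to heat absorbed by the cold body:
108*2.43*(156 − T) = 1060*1.67*(T − 116)
262.44(156 − T) = 1770.2(T − 116)
2032.6 T = 246284  ⇒  T ≈ 121.16 °C

T_f ≈ 121.2 °C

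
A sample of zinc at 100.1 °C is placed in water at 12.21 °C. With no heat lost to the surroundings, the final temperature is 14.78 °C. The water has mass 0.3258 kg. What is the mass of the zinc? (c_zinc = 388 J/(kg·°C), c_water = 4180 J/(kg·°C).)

m ≈ 0.106 kg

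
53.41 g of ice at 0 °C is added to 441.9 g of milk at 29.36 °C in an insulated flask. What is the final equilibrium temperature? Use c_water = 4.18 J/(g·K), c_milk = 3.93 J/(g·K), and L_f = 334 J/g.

Conservation of energy gives ΣQ = 0:
melt ice: 53.41·334 = 17839
  warm the meltwater: 223.25 T
  milk: 1736.7(T − 29.36)
1959.9 T = 50989 − 17839 = 33150
T ≈ 16.91 °C — above 0 °C, consistent with complete melting.

T_f ≈ 16.9 °C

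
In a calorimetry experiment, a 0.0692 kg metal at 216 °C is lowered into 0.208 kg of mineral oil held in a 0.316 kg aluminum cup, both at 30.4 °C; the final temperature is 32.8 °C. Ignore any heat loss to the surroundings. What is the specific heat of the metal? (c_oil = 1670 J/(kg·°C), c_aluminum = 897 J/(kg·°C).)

c ≈ 119 J/(kg·°C)

Net heat exchanged in the isolated system is zero:
0.0692×c×(32.8 − 216) + 0.208×1670×(32.8 − 30.4) + 0.316×897×(32.8 − 30.4) = 0
-12.68 c = -1513.9
c = -1513.9/-12.68 ≈ 119.4 J/(kg·°C)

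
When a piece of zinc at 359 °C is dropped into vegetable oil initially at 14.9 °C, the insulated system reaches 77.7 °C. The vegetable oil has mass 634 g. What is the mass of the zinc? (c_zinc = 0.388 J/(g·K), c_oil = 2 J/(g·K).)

m ≈ 730 g

Heat lost by the zinc = heat gained by the oil:
m·0.388·(359 − 77.7) = 634·2·(77.7 − 14.9)
109.14 m = 79630  ⇒  m ≈ 729.6 g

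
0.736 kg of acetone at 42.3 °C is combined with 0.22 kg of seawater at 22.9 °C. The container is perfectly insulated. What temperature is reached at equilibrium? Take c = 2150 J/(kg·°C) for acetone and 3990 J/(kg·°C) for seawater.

Energy conservation, ΣQ = 0:
0.736*2150*(T − 42.3) + 0.22*3990*(T − 22.9) = 0
1582.4(T − 42.3) + 877.8(T − 22.9) = 0
(1582.4 + 877.8) T = 1582.4*42.3 + 877.8*22.9
T = 87037 / 2460.2 = 35.4 °C

T_f ≈ 35.4 °C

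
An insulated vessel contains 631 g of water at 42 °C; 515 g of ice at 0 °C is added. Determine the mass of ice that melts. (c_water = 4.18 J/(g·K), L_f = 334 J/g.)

Cooling the water to 0 °C releases 631×4.18×42 = 110778 J.
Melting all 515 g of ice would need 515×334 = 172010 J.
Since 110778 < 172010 J, not all the ice melts; equilibrium is at 0 °C.
Mass melted = 110778/334 ≈ 331.7 g.

m_melted ≈ 332 g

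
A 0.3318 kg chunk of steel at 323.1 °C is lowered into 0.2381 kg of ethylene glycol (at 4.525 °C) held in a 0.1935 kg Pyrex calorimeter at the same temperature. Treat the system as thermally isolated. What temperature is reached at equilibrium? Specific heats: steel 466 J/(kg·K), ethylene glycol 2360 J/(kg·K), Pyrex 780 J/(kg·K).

T_f ≈ 61.3 °C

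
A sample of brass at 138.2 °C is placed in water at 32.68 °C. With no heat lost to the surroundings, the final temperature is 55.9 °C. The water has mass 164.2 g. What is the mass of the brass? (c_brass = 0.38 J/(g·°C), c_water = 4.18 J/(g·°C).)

|Q_brass| = |Q_water|:
m·0.38·(138.2 − 55.9) = 164.2·4.18·(55.9 − 32.68)
31.27 m = 15937  ⇒  m ≈ 509.6 g

m ≈ 510 g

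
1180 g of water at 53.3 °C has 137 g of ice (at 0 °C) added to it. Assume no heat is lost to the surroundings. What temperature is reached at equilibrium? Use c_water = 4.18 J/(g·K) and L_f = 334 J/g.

T_f ≈ 39.4 °C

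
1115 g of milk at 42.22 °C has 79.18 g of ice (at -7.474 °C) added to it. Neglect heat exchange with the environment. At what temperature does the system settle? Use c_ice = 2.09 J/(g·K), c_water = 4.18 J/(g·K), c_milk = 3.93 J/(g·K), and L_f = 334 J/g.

Heat gained plus heat lost sum to zero:
warm ice to 0 °C: 79.18×2.09×(0 − (-7.474)) = 1236.8; latent heat to melt: 79.18×334 = 26446; warm the meltwater: 330.97 T; milk cools: 1115×3.93×(T − 42.22) = 4381.9(T − 42.22)
4712.9 T = 185006 − 27683 = 157323
T ≈ 33.38 °C (positive, so assuming full melt was valid).

T_f ≈ 33.4 °C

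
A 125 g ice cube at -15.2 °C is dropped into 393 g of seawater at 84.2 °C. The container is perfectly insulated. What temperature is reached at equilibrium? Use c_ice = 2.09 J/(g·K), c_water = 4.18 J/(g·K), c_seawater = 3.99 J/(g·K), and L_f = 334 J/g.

T_f ≈ 41.3 °C

Setting the total heat transfer to zero:
warm ice to 0 °C: 125·2.09·(0 − (-15.2)) = 3971; melt ice: 125·334 = 41750; meltwater 0→T: 125·4.18·T = 522.5 T; seawater cools: 393·3.99·(T − 84.2) = 1568.1(T − 84.2)
2090.6 T = 132031 − 45721 = 86310
T ≈ 41.29 °C (positive, so assuming full melt was valid).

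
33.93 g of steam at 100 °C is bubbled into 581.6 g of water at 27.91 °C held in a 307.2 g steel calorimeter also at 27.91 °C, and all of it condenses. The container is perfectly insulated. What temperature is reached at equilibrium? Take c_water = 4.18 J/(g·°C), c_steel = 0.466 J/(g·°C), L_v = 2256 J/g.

T_f ≈ 59.9 °C

Energy balance with sensible and latent terms:
steam→water at 100 °C releases m L_v = 33.93·2256 = 76546
  condensed water 100 °C→T: 141.83(T − 100)
  water warms: 581.6·4.18·(T − 27.91) = 2431.1(T − 27.91)
  steel cup: 307.2·0.466·(T − 27.91) = 143.16(T − 27.91)
2716.1 T = 76546 + 14183 + 71847 = 162576
T ≈ 59.86 °C (< 100 °C, so full condensation is consistent).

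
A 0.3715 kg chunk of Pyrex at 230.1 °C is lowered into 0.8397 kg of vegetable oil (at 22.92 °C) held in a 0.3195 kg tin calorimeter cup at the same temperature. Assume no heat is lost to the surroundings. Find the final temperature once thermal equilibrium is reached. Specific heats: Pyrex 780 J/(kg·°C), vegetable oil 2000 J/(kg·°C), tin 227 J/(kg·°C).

T_f is the heat-capacity-weighted average of the initial temperatures:
T_f = (289.77×230.1 + 1679.4×22.92 + 72.53×22.92) / (289.77 + 1679.4 + 72.53)
    = 106830 / 2041.7 ≈ 52.32 °C

T_f ≈ 52.3 °C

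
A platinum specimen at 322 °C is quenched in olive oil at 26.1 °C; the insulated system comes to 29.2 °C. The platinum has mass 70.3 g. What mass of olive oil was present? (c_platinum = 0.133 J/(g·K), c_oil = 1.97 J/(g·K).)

m ≈ 448 g

Heat lost by the platinum = heat gained by the oil:
70.3×0.133×(322 − 29.2) = m×1.97×(29.2 − 26.1)
6.107 m = 2737.7  ⇒  m ≈ 448.3 g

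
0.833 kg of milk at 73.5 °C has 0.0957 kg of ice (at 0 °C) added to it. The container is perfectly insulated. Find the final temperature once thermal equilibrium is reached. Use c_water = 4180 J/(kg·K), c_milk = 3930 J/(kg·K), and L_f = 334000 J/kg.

T_f ≈ 56.8 °C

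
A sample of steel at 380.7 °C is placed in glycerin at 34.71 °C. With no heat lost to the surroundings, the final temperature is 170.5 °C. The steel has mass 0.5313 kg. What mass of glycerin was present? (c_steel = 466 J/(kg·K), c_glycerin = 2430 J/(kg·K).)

Setting the total heat transfer to zero:
0.5313·466·(170.5 − 380.7) + m·2430·(170.5 − 34.71) = 0
329970 m = 52043
m = 52043/329970 ≈ 0.1577 kg

m ≈ 0.158 kg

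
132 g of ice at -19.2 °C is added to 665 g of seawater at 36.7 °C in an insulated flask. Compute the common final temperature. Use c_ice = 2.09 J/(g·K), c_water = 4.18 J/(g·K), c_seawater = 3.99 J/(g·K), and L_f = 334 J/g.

T_f ≈ 15.0 °C

Let T be the final temperature. ΣQ_i = 0:
warm ice to 0 °C: 132·2.09·(0 − (-19.2)) = 5296.9; melt ice: 132·334 = 44088; meltwater 0→T: 132·4.18·T = 551.76 T; seawater cools: 665·3.99·(T − 36.7) = 2653.4(T − 36.7)
3205.1 T = 97378 − 49385 = 47993
T ≈ 14.97 °C (positive, so assuming full melt was valid).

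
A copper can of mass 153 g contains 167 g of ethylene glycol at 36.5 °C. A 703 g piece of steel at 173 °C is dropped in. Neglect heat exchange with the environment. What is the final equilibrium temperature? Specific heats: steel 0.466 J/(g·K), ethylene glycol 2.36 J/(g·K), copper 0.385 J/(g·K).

Conservation of energy gives ΣQ = 0:
703·0.466·(T − 173) + 167·2.36·(T − 36.5) + 153·0.385·(T − 36.5) = 0
327.6(T − 173) + 394.12(T − 36.5) + 58.91(T − 36.5) = 0
(327.6 + 394.12 + 58.91) T = 327.6·173 + 394.12·36.5 + 58.91·36.5
T = 73210/780.62 ≈ 93.78 °C

T_f ≈ 93.8 °C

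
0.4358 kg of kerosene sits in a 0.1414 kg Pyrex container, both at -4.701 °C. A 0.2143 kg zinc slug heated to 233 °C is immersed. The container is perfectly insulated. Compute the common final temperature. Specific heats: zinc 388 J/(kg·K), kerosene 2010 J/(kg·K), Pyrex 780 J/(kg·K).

T_f ≈ 13.8 °C

Net heat exchanged in the isolated system is zero:
0.2143×388×(T − 233) + 0.4358×2010×(T − (-4.701)) + 0.1414×780×(T − (-4.701)) = 0
1069.4 T = 14737
T = 14737/1069.4 ≈ 13.78 °C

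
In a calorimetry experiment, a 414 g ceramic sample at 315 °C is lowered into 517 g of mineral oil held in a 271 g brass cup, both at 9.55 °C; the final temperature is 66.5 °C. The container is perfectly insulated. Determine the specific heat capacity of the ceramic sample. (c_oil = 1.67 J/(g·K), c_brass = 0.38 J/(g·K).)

c ≈ 0.535 J/(g·K)

Net heat exchanged in the isolated system is zero:
414·c·(66.5 − 315) + 517·1.67·(66.5 − 9.55) + 271·0.38·(66.5 − 9.55) = 0
-102879 c = -55035
c = -55035/-102879 ≈ 0.5349 J/(g·K)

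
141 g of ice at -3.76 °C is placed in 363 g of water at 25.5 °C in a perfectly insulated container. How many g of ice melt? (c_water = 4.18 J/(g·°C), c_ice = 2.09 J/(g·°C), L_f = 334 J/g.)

m_melted ≈ 113 g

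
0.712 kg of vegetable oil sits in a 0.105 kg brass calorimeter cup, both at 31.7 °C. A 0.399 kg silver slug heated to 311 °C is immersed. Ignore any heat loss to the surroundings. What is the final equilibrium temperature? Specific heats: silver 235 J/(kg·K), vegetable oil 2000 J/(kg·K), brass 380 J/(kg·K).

Let T be the final temperature. ΣQ_i = 0:
0.399*235*(T − 311) + 0.712*2000*(T − 31.7) + 0.105*380*(T − 31.7) = 0
93.77(T − 311) + 1424(T − 31.7) + 39.9(T − 31.7) = 0
1557.7 T = 75567
T = 75567 / 1557.7 = 48.5 °C

T_f ≈ 48.5 °C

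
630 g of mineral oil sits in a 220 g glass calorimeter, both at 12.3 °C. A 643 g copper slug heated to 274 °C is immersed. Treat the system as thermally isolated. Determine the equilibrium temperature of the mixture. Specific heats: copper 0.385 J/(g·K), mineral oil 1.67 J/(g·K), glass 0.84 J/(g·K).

T_f ≈ 55.9 °C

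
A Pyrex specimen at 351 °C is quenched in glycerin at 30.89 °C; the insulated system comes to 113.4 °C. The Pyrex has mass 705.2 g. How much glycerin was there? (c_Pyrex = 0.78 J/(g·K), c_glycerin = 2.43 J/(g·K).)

Net heat exchanged in the isolated system is zero:
705.2·0.78·(113.4 − 351) + m·2.43·(113.4 − 30.89) = 0
200.5 m = 130693
m = 130693/200.5 ≈ 651.8 g

m ≈ 652 g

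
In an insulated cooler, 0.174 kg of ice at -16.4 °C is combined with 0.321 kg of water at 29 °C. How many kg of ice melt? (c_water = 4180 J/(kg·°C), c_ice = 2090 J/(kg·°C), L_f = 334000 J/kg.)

m_melted ≈ 0.0986 kg

Water can give up m c ΔT = 0.321·4180·29 = 38912 J before reaching 0 °C.
Of that, 0.174·2090·16.4 = 5964 J goes to bring the ice to 0 °C, leaving 32948 J.
Fully melting the ice requires m_ice L_f = 0.174·334000 = 58116 J.
That's not enough to melt it all — equilibrium is at 0 °C with ice remaining.
Mass melted = 32948/334000 ≈ 0.09865 kg.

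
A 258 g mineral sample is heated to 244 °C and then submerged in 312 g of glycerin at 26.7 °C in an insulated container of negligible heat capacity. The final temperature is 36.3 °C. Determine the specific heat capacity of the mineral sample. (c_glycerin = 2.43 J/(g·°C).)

Setting the total heat transfer to zero:
258·c·(36.3 − 244) + 312·2.43·(36.3 − 26.7) = 0
-53587 c = -7278.3
c = -7278.3/-53587 ≈ 0.1358 J/(g·°C)

c ≈ 0.136 J/(g·°C)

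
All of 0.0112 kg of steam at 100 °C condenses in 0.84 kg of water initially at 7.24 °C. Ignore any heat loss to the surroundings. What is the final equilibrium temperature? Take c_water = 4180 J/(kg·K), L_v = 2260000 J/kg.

Taking heat into each body as positive, Σ m c ΔT = 0:
latent heat released on condensation: 0.0112·2260000 = 25312
  condensate cools 100→T: 0.0112·4180·(T − 100) = 46.82(T − 100)
  original water: 3511.2(T − 7.24)
3558 T = 25312 + 4681.6 + 25421 = 55415
T ≈ 15.57 °C — below 100 °C, confirming all the steam condensed.

T_f ≈ 15.6 °C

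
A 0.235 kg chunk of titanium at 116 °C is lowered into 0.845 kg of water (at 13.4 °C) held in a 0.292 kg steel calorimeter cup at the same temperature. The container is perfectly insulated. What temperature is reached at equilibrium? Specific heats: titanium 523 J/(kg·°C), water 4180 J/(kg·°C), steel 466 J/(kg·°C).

Taking heat into each body as positive, Σ m c ΔT = 0:
0.235·523·(T − 116) + 0.845·4180·(T − 13.4) + 0.292·466·(T − 13.4) = 0
(122.9 + 3532.1 + 136.07) T = 122.9·116 + 3532.1·13.4 + 136.07·13.4
T ≈ 16.73 °C

T_f ≈ 16.7 °C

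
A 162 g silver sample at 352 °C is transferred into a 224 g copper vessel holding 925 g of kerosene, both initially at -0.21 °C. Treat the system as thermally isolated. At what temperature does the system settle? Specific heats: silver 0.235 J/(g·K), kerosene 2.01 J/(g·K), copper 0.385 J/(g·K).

T_f ≈ 6.5 °C

Net heat exchanged in the isolated system is zero:
162*0.235*(T − 352) + 925*2.01*(T − (-0.21)) + 224*0.385*(T − (-0.21)) = 0
(38.07 + 1859.2 + 86.24) T = 38.07*352 + 1859.2*(-0.21) + 86.24*(-0.21)
T = 12992 / 1983.6 = 6.55 °C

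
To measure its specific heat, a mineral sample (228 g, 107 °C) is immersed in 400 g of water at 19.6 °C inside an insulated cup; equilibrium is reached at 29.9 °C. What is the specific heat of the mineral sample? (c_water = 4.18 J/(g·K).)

c ≈ 0.98 J/(g·K)

Conservation of energy gives ΣQ = 0:
228·c·(29.9 − 107) + 400·4.18·(29.9 − 19.6) = 0
-17579 c = -17222
c = -17222/-17579 ≈ 0.9797 J/(g·K)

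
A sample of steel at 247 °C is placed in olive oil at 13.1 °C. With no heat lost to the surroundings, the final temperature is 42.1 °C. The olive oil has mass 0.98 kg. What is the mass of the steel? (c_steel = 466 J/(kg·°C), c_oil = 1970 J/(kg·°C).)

|Q_steel| = |Q_oil|:
m×466×(247 − 42.1) = 0.98×1970×(42.1 − 13.1)
95483 m = 55987  ⇒  m ≈ 0.5864 kg

m ≈ 0.586 kg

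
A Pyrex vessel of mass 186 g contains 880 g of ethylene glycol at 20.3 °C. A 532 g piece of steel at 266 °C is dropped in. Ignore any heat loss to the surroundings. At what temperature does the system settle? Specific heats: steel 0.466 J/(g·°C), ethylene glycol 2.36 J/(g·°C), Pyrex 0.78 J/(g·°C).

T_f ≈ 45.0 °C

Energy conservation, ΣQ = 0:
532·0.466·(T − 266) + 880·2.36·(T − 20.3) + 186·0.78·(T − 20.3) = 0
247.91(T − 266) + 2076.8(T − 20.3) + 145.08(T − 20.3) = 0
(247.91 + 2076.8 + 145.08) T = 247.91·266 + 2076.8·20.3 + 145.08·20.3
T = 111049/2469.8 ≈ 44.96 °C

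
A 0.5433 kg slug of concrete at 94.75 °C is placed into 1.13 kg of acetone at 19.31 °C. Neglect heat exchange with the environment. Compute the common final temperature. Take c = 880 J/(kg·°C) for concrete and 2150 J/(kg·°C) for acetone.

T_f ≈ 31.7 °C

|Q_concrete| = |Q_acetone|:
0.5433×880×(94.75 − T) = 1.13×2150×(T − 19.31)
478.1(94.75 − T) = 2429.5(T − 19.31)
2907.6 T = 92214  ⇒  T ≈ 31.71 °C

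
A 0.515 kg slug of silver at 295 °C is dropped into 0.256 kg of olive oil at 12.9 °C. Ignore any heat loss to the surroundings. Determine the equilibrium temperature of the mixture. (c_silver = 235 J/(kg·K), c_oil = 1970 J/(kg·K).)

T_f ≈ 67.5 °C

Setting the total heat transfer to zero:
0.515×235×(T − 295) + 0.256×1970×(T − 12.9) = 0
121.03(T − 295) + 504.32(T − 12.9) = 0
(121.03 + 504.32) T = 121.03×295 + 504.32×12.9
T = 42208 / 625.35 = 67.5 °C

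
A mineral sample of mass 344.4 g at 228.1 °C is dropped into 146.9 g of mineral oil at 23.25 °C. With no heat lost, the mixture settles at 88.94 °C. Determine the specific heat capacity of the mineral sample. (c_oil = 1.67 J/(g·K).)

c ≈ 0.336 J/(g·K)

Heat gained plus heat lost sum to zero:
344.4·c·(88.94 − 228.1) + 146.9·1.67·(88.94 − 23.25) = 0
-47927 c = -16115
c = -16115/-47927 ≈ 0.3362 J/(g·K)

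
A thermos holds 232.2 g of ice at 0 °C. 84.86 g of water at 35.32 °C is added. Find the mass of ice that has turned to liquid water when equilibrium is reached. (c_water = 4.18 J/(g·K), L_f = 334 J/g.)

Heat available from the water dropping to 0 °C: 84.86·4.18·35.32 = 12529 J.
Melting all 232.2 g of ice would need 232.2·334 = 77555 J.
12529 J < 77555 J, so only part of the ice melts and the system sits at 0 °C.
Mass melted = 12529/334 ≈ 37.51 g.

m_melted ≈ 37.5 g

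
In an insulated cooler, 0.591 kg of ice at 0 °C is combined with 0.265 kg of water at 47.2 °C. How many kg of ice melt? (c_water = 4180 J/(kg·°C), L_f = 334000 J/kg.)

m_melted ≈ 0.157 kg

Cooling the water to 0 °C releases 0.265×4180×47.2 = 52283 J.
Fully melting the ice requires m_ice L_f = 0.591×334000 = 197394 J.
52283 J < 197394 J, so only part of the ice melts and the system sits at 0 °C.
m_melted×334000 = 52283  ⇒  m_melted ≈ 0.1565 kg.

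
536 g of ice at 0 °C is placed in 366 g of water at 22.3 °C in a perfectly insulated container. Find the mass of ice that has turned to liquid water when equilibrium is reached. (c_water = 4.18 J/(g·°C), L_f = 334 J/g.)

m_melted ≈ 102 g

Heat available from the water dropping to 0 °C: 366·4.18·22.3 = 34116 J.
To melt every bit of ice: 536·334 = 179024 J.
That's not enough to melt it all — equilibrium is at 0 °C with ice remaining.
m_melt = 34116 / L_f = 102.1 g.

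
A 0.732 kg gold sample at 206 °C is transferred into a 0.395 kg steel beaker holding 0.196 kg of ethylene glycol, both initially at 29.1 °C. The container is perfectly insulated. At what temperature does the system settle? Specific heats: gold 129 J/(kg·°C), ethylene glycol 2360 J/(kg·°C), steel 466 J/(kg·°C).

With ΣQ=0 the equilibrium temperature is the m·c-weighted mean:
T_f = (94.43*206 + 462.56*29.1 + 184.07*29.1) / (94.43 + 462.56 + 184.07)
    = 38269 / 741.06 ≈ 51.64 °C

T_f ≈ 51.6 °C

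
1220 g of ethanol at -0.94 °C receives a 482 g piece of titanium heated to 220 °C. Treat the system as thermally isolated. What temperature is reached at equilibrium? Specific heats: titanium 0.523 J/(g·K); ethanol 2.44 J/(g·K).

T_f ≈ 16.3 °C

With ΣQ=0 the equilibrium temperature is the m·c-weighted mean:
T_f = (252.09×220 + 2976.8×(-0.94)) / (252.09 + 2976.8)
    = 52661 / 3228.9 ≈ 16.31 °C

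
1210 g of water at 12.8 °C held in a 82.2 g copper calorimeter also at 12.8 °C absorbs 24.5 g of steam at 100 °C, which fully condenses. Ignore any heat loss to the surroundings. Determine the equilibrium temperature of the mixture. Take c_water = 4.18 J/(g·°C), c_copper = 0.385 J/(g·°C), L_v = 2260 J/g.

T_f ≈ 25.2 °C

Taking heat into each body as positive, Σ m c ΔT = 0:
condense steam: −24.5×2260 = −55370; condensate cools 100→T: 24.5×4.18×(T − 100) = 102.41(T − 100); original water: 5057.8(T − 12.8); cup: 31.65(T − 12.8)
5191.9 T = 55370 + 10241 + 65145 = 130756
T ≈ 25.18 °C, under the boiling point, so the assumption holds.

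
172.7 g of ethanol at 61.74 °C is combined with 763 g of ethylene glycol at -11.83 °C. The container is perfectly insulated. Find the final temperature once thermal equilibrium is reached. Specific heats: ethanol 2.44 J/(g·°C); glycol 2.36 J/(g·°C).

Setting the total heat transfer to zero:
172.7*2.44*(T − 61.74) + 763*2.36*(T − (-11.83)) = 0
(421.39 + 1800.7) T = 421.39*61.74 + 1800.7*(-11.83)
T = 4714.5 / 2222.1 = 2.12 °C

T_f ≈ 2.1 °C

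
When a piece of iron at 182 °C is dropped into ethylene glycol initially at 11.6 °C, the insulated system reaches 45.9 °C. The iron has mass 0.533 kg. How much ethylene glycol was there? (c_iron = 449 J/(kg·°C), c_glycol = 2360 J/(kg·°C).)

Heat lost by the iron = heat gained by the glycol:
0.533×449×(182 − 45.9) = m×2360×(45.9 − 11.6)
80948 m = 32571  ⇒  m ≈ 0.4024 kg

m ≈ 0.402 kg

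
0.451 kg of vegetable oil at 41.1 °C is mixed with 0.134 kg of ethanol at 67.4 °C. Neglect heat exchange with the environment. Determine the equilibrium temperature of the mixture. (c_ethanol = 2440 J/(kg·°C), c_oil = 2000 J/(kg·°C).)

T_f ≈ 48.1 °C

T_f = Σ m_i c_i T_i / Σ m_i c_i:
T_f = (326.96×67.4 + 902×41.1) / (326.96 + 902)
    = 59109 / 1229 ≈ 48.10 °C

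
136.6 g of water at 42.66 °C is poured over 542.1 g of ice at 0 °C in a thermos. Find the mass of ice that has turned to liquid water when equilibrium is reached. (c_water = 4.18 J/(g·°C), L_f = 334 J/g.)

m_melted ≈ 72.9 g

Cooling the water to 0 °C releases 136.6×4.18×42.66 = 24358 J.
Melting all 542.1 g of ice would need 542.1×334 = 181061 J.
That's not enough to melt it all — equilibrium is at 0 °C with ice remaining.
m_melted×334 = 24358  ⇒  m_melted ≈ 72.93 g.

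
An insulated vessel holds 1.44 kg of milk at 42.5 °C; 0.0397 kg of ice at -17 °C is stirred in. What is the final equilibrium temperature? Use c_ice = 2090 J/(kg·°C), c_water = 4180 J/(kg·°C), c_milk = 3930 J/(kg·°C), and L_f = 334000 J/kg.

T_f ≈ 38.8 °C

Energy balance with sensible and latent terms:
warm ice to 0 °C: 0.0397·2090·(0 − (-17)) = 1410.5; melt ice: 0.0397·334000 = 13260; warm the meltwater: 165.95 T; milk: 5659.2(T − 42.5)
5825.1 T = 240516 − 14670 = 225846
T ≈ 38.77 °C — above 0 °C, consistent with complete melting.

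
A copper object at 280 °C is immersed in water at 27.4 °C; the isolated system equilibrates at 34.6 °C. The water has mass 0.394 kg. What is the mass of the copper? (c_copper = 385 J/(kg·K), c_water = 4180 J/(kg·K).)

Heat lost by the copper = heat gained by the water:
m×385×(280 − 34.6) = 0.394×4180×(34.6 − 27.4)
94479 m = 11858  ⇒  m ≈ 0.1255 kg

m ≈ 0.126 kg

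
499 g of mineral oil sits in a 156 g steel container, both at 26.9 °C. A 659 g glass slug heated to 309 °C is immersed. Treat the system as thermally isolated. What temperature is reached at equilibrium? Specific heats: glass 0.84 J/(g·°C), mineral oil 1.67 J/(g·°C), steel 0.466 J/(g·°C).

Net heat exchanged in the isolated system is zero:
659×0.84×(T − 309) + 499×1.67×(T − 26.9) + 156×0.466×(T − 26.9) = 0
553.56(T − 309) + 833.33(T − 26.9) + 72.7(T − 26.9) = 0
1459.6 T = 195422
T = 195422/1459.6 ≈ 133.89 °C

T_f ≈ 133.9 °C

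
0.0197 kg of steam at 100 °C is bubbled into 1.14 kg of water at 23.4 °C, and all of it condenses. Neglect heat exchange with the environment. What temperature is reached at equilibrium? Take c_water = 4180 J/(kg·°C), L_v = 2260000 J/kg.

Energy balance with sensible and latent terms:
steam→water at 100 °C releases m L_v = 0.0197·2260000 = 44522; condensate cools 100→T: 0.0197·4180·(T − 100) = 82.35(T − 100); water warms: 1.14·4180·(T − 23.4) = 4765.2(T − 23.4)
4847.5 T = 44522 + 8234.6 + 111506 = 164262
T ≈ 33.89 °C — below 100 °C, confirming all the steam condensed.

T_f ≈ 33.9 °C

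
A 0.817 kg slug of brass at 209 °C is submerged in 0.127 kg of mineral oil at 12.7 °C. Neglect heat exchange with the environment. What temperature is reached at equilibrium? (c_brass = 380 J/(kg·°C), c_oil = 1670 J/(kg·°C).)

Taking heat into each body as positive, Σ m c ΔT = 0:
0.817×380×(T − 209) + 0.127×1670×(T − 12.7) = 0
310.46(T − 209) + 212.09(T − 12.7) = 0
522.55 T = 67580
T = 67580/522.55 ≈ 129.33 °C

T_f ≈ 129.3 °C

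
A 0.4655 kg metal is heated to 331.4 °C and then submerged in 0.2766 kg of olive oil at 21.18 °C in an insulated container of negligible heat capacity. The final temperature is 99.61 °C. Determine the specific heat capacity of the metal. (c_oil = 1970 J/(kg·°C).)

Energy conservation, ΣQ = 0:
0.4655·c·(99.61 − 331.4) + 0.2766·1970·(99.61 − 21.18) = 0
-107.9 c = -42737
c = -42737/-107.9 ≈ 396.1 J/(kg·°C)

c ≈ 396 J/(kg·°C)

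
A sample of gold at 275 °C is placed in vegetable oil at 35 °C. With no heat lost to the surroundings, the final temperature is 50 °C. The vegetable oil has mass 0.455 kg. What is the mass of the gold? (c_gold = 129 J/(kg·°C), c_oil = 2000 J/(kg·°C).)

|Q_gold| = |Q_oil|:
m·129·(275 − 50) = 0.455·2000·(50 − 35)
29025 m = 13650  ⇒  m ≈ 0.4703 kg

m ≈ 0.47 kg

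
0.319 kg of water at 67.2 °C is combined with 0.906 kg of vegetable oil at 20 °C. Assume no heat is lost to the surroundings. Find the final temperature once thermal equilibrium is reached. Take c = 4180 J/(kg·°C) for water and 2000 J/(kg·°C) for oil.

Net heat exchanged in the isolated system is zero:
0.319×4180×(T − 67.2) + 0.906×2000×(T − 20) = 0
1333.4(T − 67.2) + 1812(T − 20) = 0
(1333.4 + 1812) T = 1333.4×67.2 + 1812×20
T = 125846/3145.4 ≈ 40.01 °C

T_f ≈ 40.0 °C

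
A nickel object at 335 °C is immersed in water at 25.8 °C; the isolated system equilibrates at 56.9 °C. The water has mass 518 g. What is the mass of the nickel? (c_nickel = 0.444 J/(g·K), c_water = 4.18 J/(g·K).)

m ≈ 545 g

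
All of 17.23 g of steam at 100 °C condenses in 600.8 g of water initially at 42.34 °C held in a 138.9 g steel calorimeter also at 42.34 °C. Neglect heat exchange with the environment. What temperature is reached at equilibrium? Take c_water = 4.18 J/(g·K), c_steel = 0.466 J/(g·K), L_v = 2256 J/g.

T_f ≈ 58.6 °C

Let T be the final temperature. ΣQ_i = 0:
latent heat released on condensation: 17.23·2256 = 38871; condensate cools 100→T: 17.23·4.18·(T − 100) = 72.02(T − 100); water warms: 600.8·4.18·(T − 42.34) = 2511.3(T − 42.34); steel cup: 138.9·0.466·(T − 42.34) = 64.73(T − 42.34)
2648.1 T = 38871 + 7202.1 + 109071 = 155144
T ≈ 58.59 °C — below 100 °C, confirming all the steam condensed.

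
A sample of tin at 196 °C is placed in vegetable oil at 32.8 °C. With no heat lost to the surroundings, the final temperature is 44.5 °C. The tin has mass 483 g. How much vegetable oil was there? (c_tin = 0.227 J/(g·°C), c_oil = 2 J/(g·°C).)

m ≈ 710 g

|Q_tin| = |Q_oil|:
483·0.227·(196 − 44.5) = m·2·(44.5 − 32.8)
23.4 m = 16611  ⇒  m ≈ 709.9 g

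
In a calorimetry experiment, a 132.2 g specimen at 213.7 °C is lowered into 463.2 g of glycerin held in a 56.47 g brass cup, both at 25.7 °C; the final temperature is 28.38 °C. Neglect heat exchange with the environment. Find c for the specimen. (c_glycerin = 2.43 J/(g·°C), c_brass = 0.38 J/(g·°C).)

Net heat exchanged in the isolated system is zero:
132.2·c·(28.38 − 213.7) + 463.2·2.43·(28.38 − 25.7) + 56.47·0.38·(28.38 − 25.7) = 0
-24499 c = -3074.1
c = -3074.1/-24499 ≈ 0.1255 J/(g·°C)

c ≈ 0.125 J/(g·°C)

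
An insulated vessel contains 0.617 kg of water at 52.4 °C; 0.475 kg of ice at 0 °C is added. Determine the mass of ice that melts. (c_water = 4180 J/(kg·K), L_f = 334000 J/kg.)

Heat available from the water dropping to 0 °C: 0.617×4180×52.4 = 135143 J.
To melt every bit of ice: 0.475×334000 = 158650 J.
Since 135143 < 158650 J, not all the ice melts; equilibrium is at 0 °C.
m_melt = 135143 / L_f = 0.4046 kg.

m_melted ≈ 0.405 kg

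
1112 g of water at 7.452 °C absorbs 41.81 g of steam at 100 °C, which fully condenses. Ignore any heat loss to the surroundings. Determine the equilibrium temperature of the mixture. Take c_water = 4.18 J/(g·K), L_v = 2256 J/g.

T_f ≈ 30.4 °C

Energy balance with sensible and latent terms:
steam→water at 100 °C releases m L_v = 41.81×2256 = 94323; condensate cools 100→T: 41.81×4.18×(T − 100) = 174.77(T − 100); original water: 4648.2(T − 7.452)
4822.9 T = 94323 + 17477 + 34638 = 146438
T ≈ 30.36 °C, under the boiling point, so the assumption holds.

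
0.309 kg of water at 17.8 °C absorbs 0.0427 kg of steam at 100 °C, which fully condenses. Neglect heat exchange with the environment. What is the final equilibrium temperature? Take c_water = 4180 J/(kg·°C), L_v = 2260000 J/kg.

Taking heat into each body as positive, Σ m c ΔT = 0:
condense steam: −0.0427·2260000 = −96502; condensed water 100 °C→T: 178.49(T − 100); original water: 1291.6(T − 17.8)
1470.1 T = 96502 + 17849 + 22991 = 137341
T ≈ 93.42 °C, under the boiling point, so the assumption holds.

T_f ≈ 93.4 °C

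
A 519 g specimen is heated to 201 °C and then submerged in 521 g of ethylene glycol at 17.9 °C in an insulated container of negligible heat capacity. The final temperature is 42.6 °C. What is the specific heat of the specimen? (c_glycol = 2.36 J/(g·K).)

Heat lost by the specimen = heat gained by the glycol:
519×c×(201 − 42.6) = 521×2.36×(42.6 − 17.9)
82210 c = 30370  ⇒  c ≈ 0.3694 J/(g·K)

c ≈ 0.369 J/(g·K)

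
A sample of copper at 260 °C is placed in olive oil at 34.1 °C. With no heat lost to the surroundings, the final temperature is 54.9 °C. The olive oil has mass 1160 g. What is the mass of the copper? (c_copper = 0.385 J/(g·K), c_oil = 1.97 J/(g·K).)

Conservation of energy gives ΣQ = 0:
m×0.385×(54.9 − 260) + 1160×1.97×(54.9 − 34.1) = 0
-78.96 m = -47532
m = -47532/-78.96 ≈ 602 g

m ≈ 602 g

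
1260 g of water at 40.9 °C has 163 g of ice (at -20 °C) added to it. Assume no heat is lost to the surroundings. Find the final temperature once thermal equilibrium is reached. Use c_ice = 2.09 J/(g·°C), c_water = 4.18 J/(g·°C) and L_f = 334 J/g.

T_f ≈ 25.9 °C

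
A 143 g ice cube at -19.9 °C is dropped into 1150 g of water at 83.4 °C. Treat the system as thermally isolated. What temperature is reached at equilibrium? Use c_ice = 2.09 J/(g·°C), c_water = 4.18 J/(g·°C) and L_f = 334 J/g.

Taking heat into each body as positive, Σ m c ΔT = 0:
warm ice to 0 °C: 143×2.09×(0 − (-19.9)) = 5947.5
  melt ice: 143×334 = 47762
  warm the meltwater: 597.74 T
  water cools: 1150×4.18×(T − 83.4) = 4807(T − 83.4)
5404.7 T = 400904 − 53710 = 347194
T ≈ 64.24 °C. Since T > 0 °C, the all-ice-melts assumption holds.

T_f ≈ 64.2 °C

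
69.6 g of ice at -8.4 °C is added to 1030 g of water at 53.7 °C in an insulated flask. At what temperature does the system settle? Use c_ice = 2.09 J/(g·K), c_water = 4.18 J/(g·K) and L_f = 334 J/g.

T_f ≈ 45.0 °C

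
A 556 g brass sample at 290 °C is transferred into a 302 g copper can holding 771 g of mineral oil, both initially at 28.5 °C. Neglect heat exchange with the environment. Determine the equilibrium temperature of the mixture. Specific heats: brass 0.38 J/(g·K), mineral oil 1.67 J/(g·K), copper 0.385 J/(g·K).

T_f ≈ 62.7 °C

Let T be the final temperature. ΣQ_i = 0:
556*0.38*(T − 290) + 771*1.67*(T − 28.5) + 302*0.385*(T − 28.5) = 0
1615.1 T = 101281
T = 101281 / 1615.1 = 62.7 °C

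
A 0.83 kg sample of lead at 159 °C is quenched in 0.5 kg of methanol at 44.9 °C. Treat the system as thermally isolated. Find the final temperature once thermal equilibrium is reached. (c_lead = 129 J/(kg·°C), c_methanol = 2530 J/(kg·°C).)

Heat lost by the lead equals heat gained by the methanol:
0.83·129·(159 − T) = 0.5·2530·(T − 44.9)
107.07(159 − T) = 1265(T − 44.9)
1372.1 T = 73823  ⇒  T ≈ 53.80 °C

T_f ≈ 53.8 °C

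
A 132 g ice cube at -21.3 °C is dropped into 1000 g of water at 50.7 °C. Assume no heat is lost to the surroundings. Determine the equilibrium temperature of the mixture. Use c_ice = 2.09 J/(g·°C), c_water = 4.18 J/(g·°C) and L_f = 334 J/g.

T_f ≈ 34.2 °C

Let T be the final temperature. ΣQ_i = 0:
warm ice to 0 °C: 132×2.09×(0 − (-21.3)) = 5876.2
  latent heat to melt: 132×334 = 44088
  warm the meltwater: 551.76 T
  water: 4180(T − 50.7)
4731.8 T = 211926 − 49964 = 161962
T ≈ 34.23 °C. Since T > 0 °C, the all-ice-melts assumption holds.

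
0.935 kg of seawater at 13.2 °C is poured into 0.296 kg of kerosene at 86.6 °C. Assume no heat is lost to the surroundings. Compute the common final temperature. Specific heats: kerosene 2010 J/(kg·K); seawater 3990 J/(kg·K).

Set heat shed by the hot body equal to heat absorbed by the cold body:
0.296*2010*(86.6 − T) = 0.935*3990*(T − 13.2)
594.96(86.6 − T) = 3730.7(T − 13.2)
4325.6 T = 100768  ⇒  T ≈ 23.30 °C

T_f ≈ 23.3 °C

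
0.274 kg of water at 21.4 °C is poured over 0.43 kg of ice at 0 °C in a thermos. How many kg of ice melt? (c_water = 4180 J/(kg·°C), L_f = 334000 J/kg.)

m_melted ≈ 0.0734 kg

Cooling the water to 0 °C releases 0.274×4180×21.4 = 24510 J.
To melt every bit of ice: 0.43×334000 = 143620 J.
That's not enough to melt it all — equilibrium is at 0 °C with ice remaining.
Mass melted = 24510/334000 ≈ 0.07338 kg.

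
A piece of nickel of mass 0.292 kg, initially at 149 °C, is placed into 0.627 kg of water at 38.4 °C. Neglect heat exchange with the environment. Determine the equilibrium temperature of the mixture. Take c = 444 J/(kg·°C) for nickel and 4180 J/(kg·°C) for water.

T_f ≈ 43.6 °C

T_f is the heat-capacity-weighted average of the initial temperatures:
T_f = (129.65*149 + 2620.9*38.4) / (129.65 + 2620.9)
    = 119959 / 2750.5 ≈ 43.61 °C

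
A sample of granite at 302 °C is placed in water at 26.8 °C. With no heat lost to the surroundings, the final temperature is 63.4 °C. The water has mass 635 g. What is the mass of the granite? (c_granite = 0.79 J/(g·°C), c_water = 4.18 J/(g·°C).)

m ≈ 515 g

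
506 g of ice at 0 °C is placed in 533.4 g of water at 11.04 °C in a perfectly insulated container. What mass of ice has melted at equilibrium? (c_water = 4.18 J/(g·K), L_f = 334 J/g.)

m_melted ≈ 73.7 g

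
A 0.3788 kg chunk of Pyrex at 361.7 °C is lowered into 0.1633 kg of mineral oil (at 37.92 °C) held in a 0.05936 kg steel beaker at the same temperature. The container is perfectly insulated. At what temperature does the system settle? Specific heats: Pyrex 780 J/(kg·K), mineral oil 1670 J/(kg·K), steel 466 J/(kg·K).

T_f ≈ 198.5 °C

With ΣQ=0 the equilibrium temperature is the m·c-weighted mean:
T_f = (295.46×361.7 + 272.71×37.92 + 27.66×37.92) / (295.46 + 272.71 + 27.66)
    = 118259 / 595.84 ≈ 198.48 °C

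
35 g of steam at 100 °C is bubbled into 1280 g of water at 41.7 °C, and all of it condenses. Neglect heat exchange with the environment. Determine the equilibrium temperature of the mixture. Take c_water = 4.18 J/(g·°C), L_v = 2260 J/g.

T_f ≈ 57.6 °C

Heat gained plus heat lost sum to zero:
condense steam: −35·2260 = −79100
  condensate cools 100→T: 35·4.18·(T − 100) = 146.3(T − 100)
  original water: 5350.4(T − 41.7)
5496.7 T = 79100 + 14630 + 223112 = 316842
T ≈ 57.64 °C (< 100 °C, so full condensation is consistent).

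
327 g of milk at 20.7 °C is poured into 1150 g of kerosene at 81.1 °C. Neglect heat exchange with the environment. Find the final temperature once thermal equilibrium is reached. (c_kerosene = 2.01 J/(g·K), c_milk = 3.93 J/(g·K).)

T_f ≈ 59.5 °C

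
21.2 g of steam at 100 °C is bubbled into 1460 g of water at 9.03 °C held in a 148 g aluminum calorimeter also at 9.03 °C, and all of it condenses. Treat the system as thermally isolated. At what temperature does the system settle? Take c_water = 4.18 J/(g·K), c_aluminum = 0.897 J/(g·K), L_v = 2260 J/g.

Conservation of energy gives ΣQ = 0:
condense steam: −21.2·2260 = −47912
  condensate cools 100→T: 21.2·4.18·(T − 100) = 88.62(T − 100)
  original water: 6102.8(T − 9.03)
  aluminum cup: 148·0.897·(T − 9.03) = 132.76(T − 9.03)
6324.2 T = 47912 + 8861.6 + 56307 = 113081
T ≈ 17.88 °C, under the boiling point, so the assumption holds.

T_f ≈ 17.9 °C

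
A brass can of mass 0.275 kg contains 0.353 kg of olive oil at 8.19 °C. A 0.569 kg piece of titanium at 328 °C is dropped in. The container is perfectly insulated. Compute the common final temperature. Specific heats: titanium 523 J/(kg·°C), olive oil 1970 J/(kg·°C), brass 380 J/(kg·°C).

T_f ≈ 94.9 °C

Energy conservation, ΣQ = 0:
0.569×523×(T − 328) + 0.353×1970×(T − 8.19) + 0.275×380×(T − 8.19) = 0
1097.5 T = 104160
T ≈ 94.91 °C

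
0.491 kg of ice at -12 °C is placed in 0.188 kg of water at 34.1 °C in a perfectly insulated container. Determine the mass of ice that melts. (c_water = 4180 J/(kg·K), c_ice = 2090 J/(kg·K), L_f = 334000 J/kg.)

m_melted ≈ 0.0434 kg

Heat available from the water dropping to 0 °C: 0.188×4180×34.1 = 26797 J.
Warming the ice to 0 °C takes 0.491×2090×12 = 12314 J, leaving 14483 J for melting.
Fully melting the ice requires m_ice L_f = 0.491×334000 = 163994 J.
14483 J < 163994 J, so only part of the ice melts and the system sits at 0 °C.
m_melt = 14483 / L_f = 0.04336 kg.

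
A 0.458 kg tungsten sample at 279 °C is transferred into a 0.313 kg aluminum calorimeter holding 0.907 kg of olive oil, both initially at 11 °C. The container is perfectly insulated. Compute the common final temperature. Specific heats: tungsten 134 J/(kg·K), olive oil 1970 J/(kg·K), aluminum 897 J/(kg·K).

Setting the total heat transfer to zero:
0.458×134×(T − 279) + 0.907×1970×(T − 11) + 0.313×897×(T − 11) = 0
61.37(T − 279) + 1786.8(T − 11) + 280.76(T − 11) = 0
(61.37 + 1786.8 + 280.76) T = 61.37×279 + 1786.8×11 + 280.76×11
T = 39866/2128.9 ≈ 18.73 °C

T_f ≈ 18.7 °C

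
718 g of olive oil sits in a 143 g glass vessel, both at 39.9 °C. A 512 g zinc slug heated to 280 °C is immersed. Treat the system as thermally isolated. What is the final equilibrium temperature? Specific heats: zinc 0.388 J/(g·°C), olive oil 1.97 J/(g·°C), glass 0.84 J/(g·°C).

Conservation of energy gives ΣQ = 0:
512·0.388·(T − 280) + 718·1.97·(T − 39.9) + 143·0.84·(T − 39.9) = 0
198.66(T − 280) + 1414.5(T − 39.9) + 120.12(T − 39.9) = 0
1733.2 T = 116853
T = 116853 / 1733.2 = 67.4 °C

T_f ≈ 67.4 °C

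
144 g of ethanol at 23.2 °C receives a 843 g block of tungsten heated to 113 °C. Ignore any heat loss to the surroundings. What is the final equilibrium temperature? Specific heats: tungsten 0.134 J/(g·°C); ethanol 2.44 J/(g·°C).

T_f ≈ 45.0 °C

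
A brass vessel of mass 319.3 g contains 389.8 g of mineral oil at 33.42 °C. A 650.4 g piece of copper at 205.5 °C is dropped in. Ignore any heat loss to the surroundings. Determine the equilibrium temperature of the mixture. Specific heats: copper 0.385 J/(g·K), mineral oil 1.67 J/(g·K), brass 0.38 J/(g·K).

Conservation of energy gives ΣQ = 0:
650.4×0.385×(T − 205.5) + 389.8×1.67×(T − 33.42) + 319.3×0.38×(T − 33.42) = 0
250.4(T − 205.5) + 650.97(T − 33.42) + 121.33(T − 33.42) = 0
(250.4 + 650.97 + 121.33) T = 250.4×205.5 + 650.97×33.42 + 121.33×33.42
T = 77268/1022.7 ≈ 75.55 °C

T_f ≈ 75.6 °C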